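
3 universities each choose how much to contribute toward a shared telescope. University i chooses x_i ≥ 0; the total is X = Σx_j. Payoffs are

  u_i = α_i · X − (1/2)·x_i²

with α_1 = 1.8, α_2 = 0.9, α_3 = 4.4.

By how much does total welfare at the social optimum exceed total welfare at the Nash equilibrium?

36.91

University i's FOC: ∂u_i/∂x_i = α_i − x_i = 0, so x_i* = α_i.
NE contributions = (1.8, 0.9, 4.4); X = 7.1.
W^NE = (Σα)·X − ½Σα_i² = 7.1² − ½·23.41 = 38.705.
Planner sets x_i = Σα_j = 7.1 for every i, so X^SO = 3·7.1 = 21.3.
W^SO = (Σα)·X^SO − ½·3·(Σα)² = (3/2)·7.1² = 75.615.
Deadweight loss = W^SO − W^NE = 36.91.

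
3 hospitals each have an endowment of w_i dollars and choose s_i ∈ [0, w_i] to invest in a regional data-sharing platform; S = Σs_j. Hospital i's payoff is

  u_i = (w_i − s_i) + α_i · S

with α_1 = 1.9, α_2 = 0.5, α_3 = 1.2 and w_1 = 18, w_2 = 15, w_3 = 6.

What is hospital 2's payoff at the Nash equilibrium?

∂u_i/∂s_i = α_i − 1, so hospital i contributes w_i if α_i > 1, else 0.
α_i > 1 for i ∈ {1, 3}; NE contributions (18, 0, 6), S = 24.
u_2 = (15 − 0) + 0.5·24 = 27.

27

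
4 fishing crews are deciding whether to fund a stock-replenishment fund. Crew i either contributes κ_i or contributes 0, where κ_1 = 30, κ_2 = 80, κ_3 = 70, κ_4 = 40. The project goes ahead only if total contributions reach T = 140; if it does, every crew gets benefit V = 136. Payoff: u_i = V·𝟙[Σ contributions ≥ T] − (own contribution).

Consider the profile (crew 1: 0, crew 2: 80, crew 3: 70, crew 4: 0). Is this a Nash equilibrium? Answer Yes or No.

Yes

Total = 150 ≥ 140: provided.
Crew 1 (pledges 0, payoff 136): pledging 30 → total 180, payoff 106. No gain.
Crew 2 (pledges 80, payoff 56): dropping to 0 → total 70, payoff 0. No gain.
Crew 3 (pledges 70, payoff 66): dropping to 0 → total 80, payoff 0. No gain.
Crew 4 (pledges 0, payoff 136): pledging 40 → total 190, payoff 96. No gain.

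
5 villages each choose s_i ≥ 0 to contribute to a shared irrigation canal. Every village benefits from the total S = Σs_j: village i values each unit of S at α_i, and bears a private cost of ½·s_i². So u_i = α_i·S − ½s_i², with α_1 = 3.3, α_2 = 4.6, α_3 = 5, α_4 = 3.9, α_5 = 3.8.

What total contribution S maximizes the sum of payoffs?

Planner FOC: ∂(Σu_j)/∂s_i = (Σα_j) − s_i = 0, so s_i^SO = Σα_j = 20.6 for every i; S^SO = 103.

103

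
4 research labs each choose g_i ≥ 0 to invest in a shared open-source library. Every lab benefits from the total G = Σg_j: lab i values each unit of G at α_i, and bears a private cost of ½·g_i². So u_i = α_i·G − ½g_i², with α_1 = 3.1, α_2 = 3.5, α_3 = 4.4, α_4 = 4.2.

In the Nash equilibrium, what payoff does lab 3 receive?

57.2

Lab i's FOC: ∂u_i/∂g_i = α_i − g_i = 0, so g_i* = α_i.
NE contributions = (3.1, 3.5, 4.4, 4.2); G = 15.2.
u_3 = α_3·G − ½·(g_3)² = 4.4·15.2 − ½·4.4² = 57.2.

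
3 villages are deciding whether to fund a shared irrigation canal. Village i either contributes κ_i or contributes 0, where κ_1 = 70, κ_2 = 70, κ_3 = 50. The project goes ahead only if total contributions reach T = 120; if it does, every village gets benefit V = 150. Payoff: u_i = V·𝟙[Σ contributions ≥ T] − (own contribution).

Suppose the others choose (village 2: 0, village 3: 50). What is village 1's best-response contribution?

70

Others' total = 50. Contributing 70 brings total to 120 ≥ 120: gain V − κ_1 = 80.
Best response: 70.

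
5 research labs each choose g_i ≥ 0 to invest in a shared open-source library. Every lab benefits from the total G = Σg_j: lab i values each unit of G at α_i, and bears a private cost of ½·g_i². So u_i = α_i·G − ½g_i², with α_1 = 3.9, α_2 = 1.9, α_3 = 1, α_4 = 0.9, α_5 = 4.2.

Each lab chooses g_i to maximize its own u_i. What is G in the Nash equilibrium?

Lab i's FOC: ∂u_i/∂g_i = α_i − g_i = 0, so g_i* = α_i.
NE contributions = (3.9, 1.9, 1, 0.9, 4.2); G = 11.9.

11.9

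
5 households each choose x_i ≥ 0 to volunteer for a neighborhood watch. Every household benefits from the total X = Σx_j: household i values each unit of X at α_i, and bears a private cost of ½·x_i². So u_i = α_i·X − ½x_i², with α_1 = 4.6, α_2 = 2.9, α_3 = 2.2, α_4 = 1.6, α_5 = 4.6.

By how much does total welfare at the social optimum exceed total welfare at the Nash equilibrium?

408.28

Household i's FOC: ∂u_i/∂x_i = α_i − x_i = 0, so x_i* = α_i.
NE contributions = (4.6, 2.9, 2.2, 1.6, 4.6); X = 15.9.
W^NE = (Σα)·X − ½Σα_i² = 15.9² − ½·58.13 = 223.745.
Planner sets x_i = Σα_j = 15.9 for every i, so X^SO = 5·15.9 = 79.5.
W^SO = (Σα)·X^SO − ½·5·(Σα)² = (5/2)·15.9² = 632.025.
Deadweight loss = W^SO − W^NE = 408.28.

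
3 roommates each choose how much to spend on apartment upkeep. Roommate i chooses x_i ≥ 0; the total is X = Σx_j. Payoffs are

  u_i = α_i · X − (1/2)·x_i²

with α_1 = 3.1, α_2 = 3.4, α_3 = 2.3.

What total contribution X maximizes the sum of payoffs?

26.4

Planner FOC: ∂(Σu_j)/∂x_i = (Σα_j) − x_i = 0, so x_i^SO = Σα_j = 8.8 for every i; X^SO = 26.4.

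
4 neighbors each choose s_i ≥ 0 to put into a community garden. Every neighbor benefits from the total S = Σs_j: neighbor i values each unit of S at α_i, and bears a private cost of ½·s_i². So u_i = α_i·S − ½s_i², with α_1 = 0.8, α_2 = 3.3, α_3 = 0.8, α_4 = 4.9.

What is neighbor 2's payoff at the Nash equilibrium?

Neighbor i's FOC: ∂u_i/∂s_i = α_i − s_i = 0, so s_i* = α_i.
NE contributions = (0.8, 3.3, 0.8, 4.9); S = 9.8.
u_2 = α_2·S − ½·(s_2)² = 3.3·9.8 − ½·3.3² = 26.895.

26.895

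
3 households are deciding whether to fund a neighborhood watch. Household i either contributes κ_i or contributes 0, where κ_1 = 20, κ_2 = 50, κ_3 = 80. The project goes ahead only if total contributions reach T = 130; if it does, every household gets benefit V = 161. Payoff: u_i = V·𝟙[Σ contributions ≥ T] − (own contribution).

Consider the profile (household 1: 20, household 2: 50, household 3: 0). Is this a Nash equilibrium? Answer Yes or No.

Total = 70 < 130: not provided.
Household 1 (pledges 20, payoff -20): dropping to 0 → total 50, payoff 0. Profitable deviation.

No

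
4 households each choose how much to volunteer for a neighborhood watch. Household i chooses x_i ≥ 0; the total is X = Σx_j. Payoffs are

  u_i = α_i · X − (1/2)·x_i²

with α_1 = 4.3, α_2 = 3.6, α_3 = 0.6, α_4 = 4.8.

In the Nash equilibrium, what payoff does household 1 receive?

47.945

Household i's FOC: ∂u_i/∂x_i = α_i − x_i = 0, so x_i* = α_i.
NE contributions = (4.3, 3.6, 0.6, 4.8); X = 13.3.
u_1 = α_1·X − ½·(x_1)² = 4.3·13.3 − ½·4.3² = 47.945.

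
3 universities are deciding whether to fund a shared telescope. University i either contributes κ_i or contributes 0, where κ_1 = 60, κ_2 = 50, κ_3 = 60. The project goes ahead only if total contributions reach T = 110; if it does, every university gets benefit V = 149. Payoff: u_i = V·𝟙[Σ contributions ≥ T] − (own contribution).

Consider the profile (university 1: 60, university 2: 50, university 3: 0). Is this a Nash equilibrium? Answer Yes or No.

Total = 110 ≥ 110: provided.
University 1 (pledges 60, payoff 89): dropping to 0 → total 50, payoff 0. No gain.
University 2 (pledges 50, payoff 99): dropping to 0 → total 60, payoff 0. No gain.
University 3 (pledges 0, payoff 149): pledging 60 → total 170, payoff 89. No gain.

Yes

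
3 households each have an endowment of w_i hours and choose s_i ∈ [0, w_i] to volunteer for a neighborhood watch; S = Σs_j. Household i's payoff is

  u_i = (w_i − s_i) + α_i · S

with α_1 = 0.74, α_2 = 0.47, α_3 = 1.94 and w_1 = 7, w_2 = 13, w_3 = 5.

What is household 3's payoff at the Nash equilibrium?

∂u_i/∂s_i = α_i − 1, so household i contributes w_i if α_i > 1, else 0.
α_i > 1 for i ∈ {3}; NE contributions (0, 0, 5), S = 5.
u_3 = (5 − 5) + 1.94·5 = 9.7.

9.7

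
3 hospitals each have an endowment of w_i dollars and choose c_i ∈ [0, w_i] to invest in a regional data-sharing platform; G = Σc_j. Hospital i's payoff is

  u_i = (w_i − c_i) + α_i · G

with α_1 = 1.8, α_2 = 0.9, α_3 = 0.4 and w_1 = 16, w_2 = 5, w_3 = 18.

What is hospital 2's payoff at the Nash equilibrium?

19.4

∂u_i/∂c_i = α_i − 1, so hospital i contributes w_i if α_i > 1, else 0.
α_i > 1 for i ∈ {1}; NE contributions (16, 0, 0), G = 16.
u_2 = (5 − 0) + 0.9·16 = 19.4.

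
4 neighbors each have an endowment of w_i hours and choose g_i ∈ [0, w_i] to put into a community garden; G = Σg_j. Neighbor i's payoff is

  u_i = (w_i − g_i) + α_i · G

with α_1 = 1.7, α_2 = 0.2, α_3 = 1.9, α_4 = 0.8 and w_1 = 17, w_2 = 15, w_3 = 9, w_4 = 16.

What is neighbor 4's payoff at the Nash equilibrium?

∂u_i/∂g_i = α_i − 1, so neighbor i contributes w_i if α_i > 1, else 0.
α_i > 1 for i ∈ {1, 3}; NE contributions (17, 0, 9, 0), G = 26.
u_4 = (16 − 0) + 0.8·26 = 36.8.

36.8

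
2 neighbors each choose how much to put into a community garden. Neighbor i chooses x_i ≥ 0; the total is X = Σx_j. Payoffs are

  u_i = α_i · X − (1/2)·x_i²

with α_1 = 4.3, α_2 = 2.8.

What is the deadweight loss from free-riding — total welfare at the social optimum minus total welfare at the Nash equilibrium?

13.165

Neighbor i's FOC: ∂u_i/∂x_i = α_i − x_i = 0, so x_i* = α_i.
NE contributions = (4.3, 2.8); X = 7.1.
W^NE = (Σα)·X − ½Σα_i² = 7.1² − ½·26.33 = 37.245.
Planner sets x_i = Σα_j = 7.1 for every i, so X^SO = 2·7.1 = 14.2.
W^SO = (Σα)·X^SO − ½·2·(Σα)² = (2/2)·7.1² = 50.41.
Deadweight loss = W^SO − W^NE = 13.165.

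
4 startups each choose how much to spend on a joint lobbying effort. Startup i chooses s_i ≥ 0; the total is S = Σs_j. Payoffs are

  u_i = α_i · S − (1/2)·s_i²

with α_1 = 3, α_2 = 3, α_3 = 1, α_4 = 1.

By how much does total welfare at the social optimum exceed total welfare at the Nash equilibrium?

Startup i's FOC: ∂u_i/∂s_i = α_i − s_i = 0, so s_i* = α_i.
NE contributions = (3, 3, 1, 1); S = 8.
W^NE = (Σα)·S − ½Σα_i² = 8² − ½·20 = 54.
Planner sets s_i = Σα_j = 8 for every i, so S^SO = 4·8 = 32.
W^SO = (Σα)·S^SO − ½·4·(Σα)² = (4/2)·8² = 128.
Deadweight loss = W^SO − W^NE = 74.

74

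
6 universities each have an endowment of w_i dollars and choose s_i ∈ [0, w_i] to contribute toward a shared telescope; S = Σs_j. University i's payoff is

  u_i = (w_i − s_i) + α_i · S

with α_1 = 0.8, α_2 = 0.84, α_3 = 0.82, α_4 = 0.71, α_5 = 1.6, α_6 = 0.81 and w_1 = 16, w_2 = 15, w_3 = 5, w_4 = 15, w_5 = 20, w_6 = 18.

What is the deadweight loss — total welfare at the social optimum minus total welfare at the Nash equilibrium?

∂u_i/∂s_i = α_i − 1, so university i contributes w_i if α_i > 1, else 0.
α_i > 1 for i ∈ {5}; NE contributions (0, 0, 0, 0, 20, 0), S = 20.
W^NE = Σw_i − S^NE + (Σα_i)·S^NE = 89 + 4.58·20 = 180.6.
Planner: ∂(Σu_j)/∂s_i = Σα_j − 1 = 4.58 > 0, so everyone contributes w_i; S^SO = 89, W^SO = 89 + 4.58·89 = 496.62.
Deadweight loss = 316.02.

316.02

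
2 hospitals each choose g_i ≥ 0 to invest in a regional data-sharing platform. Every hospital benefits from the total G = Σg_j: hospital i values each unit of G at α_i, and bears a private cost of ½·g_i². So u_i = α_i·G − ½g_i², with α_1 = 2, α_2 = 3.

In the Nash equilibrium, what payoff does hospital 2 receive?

10.5

Hospital i's FOC: ∂u_i/∂g_i = α_i − g_i = 0, so g_i* = α_i.
NE contributions = (2, 3); G = 5.
u_2 = α_2·G − ½·(g_2)² = 3·5 − ½·3² = 10.5.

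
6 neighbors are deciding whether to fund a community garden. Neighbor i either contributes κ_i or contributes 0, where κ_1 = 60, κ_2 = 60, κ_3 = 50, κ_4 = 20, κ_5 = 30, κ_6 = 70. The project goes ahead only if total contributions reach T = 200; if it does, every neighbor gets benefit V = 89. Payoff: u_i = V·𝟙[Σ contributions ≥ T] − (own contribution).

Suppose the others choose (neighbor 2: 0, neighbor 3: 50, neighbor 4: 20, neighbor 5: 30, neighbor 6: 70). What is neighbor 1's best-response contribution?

Others' total = 170. Contributing 60 brings total to 230 ≥ 200: gain V − κ_1 = 29.
Best response: 60.

60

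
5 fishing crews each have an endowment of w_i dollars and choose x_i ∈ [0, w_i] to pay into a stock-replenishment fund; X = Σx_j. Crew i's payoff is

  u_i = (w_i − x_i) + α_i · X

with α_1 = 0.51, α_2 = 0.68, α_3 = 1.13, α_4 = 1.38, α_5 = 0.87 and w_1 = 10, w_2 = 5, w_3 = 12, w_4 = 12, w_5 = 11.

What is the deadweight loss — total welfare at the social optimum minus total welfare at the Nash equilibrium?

92.82

∂u_i/∂x_i = α_i − 1, so crew i contributes w_i if α_i > 1, else 0.
α_i > 1 for i ∈ {3, 4}; NE contributions (0, 0, 12, 12, 0), X = 24.
W^NE = Σw_i − X^NE + (Σα_i)·X^NE = 50 + 3.57·24 = 135.68.
Planner: ∂(Σu_j)/∂x_i = Σα_j − 1 = 3.57 > 0, so everyone contributes w_i; X^SO = 50, W^SO = 50 + 3.57·50 = 228.5.
Deadweight loss = 92.82.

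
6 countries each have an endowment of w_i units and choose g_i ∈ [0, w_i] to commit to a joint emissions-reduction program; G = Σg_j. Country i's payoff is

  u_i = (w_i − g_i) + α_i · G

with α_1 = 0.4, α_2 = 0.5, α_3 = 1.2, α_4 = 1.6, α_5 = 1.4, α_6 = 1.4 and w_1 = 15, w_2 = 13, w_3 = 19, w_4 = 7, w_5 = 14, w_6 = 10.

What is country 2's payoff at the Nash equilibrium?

38

∂u_i/∂g_i = α_i − 1, so country i contributes w_i if α_i > 1, else 0.
α_i > 1 for i ∈ {3, 4, 5, 6}; NE contributions (0, 0, 19, 7, 14, 10), G = 50.
u_2 = (13 − 0) + 0.5·50 = 38.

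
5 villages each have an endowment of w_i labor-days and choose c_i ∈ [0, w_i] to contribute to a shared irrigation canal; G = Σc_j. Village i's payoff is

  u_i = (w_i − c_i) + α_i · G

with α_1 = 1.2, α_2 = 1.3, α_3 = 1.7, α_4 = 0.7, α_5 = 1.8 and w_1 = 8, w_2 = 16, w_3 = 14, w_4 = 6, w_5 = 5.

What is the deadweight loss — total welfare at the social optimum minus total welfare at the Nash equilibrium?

34.2

∂u_i/∂c_i = α_i − 1, so village i contributes w_i if α_i > 1, else 0.
α_i > 1 for i ∈ {1, 2, 3, 5}; NE contributions (8, 16, 14, 0, 5), G = 43.
W^NE = Σw_i − G^NE + (Σα_i)·G^NE = 49 + 5.7·43 = 294.1.
Planner: ∂(Σu_j)/∂c_i = Σα_j − 1 = 5.7 > 0, so everyone contributes w_i; G^SO = 49, W^SO = 49 + 5.7·49 = 328.3.
Deadweight loss = 34.2.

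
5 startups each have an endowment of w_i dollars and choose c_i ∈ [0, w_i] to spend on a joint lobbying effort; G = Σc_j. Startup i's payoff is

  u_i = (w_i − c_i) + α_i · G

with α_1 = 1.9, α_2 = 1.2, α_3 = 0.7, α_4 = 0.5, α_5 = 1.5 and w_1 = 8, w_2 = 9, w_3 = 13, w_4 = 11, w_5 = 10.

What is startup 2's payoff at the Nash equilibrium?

32.4

∂u_i/∂c_i = α_i − 1, so startup i contributes w_i if α_i > 1, else 0.
α_i > 1 for i ∈ {1, 2, 5}; NE contributions (8, 9, 0, 0, 10), G = 27.
u_2 = (9 − 9) + 1.2·27 = 32.4.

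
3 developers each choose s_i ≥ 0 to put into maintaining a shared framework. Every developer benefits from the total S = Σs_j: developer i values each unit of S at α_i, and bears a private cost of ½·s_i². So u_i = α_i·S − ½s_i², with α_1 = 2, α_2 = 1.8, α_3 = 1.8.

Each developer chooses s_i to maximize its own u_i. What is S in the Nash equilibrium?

5.6

Developer i's FOC: ∂u_i/∂s_i = α_i − s_i = 0, so s_i* = α_i.
NE contributions = (2, 1.8, 1.8); S = 5.6.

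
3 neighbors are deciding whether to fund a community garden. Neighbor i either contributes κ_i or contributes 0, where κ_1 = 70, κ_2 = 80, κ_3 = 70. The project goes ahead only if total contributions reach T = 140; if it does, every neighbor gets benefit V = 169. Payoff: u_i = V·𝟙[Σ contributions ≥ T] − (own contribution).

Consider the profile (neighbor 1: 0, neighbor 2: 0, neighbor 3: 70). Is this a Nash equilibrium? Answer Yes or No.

No

Total = 70 < 140: not provided.
Neighbor 1 (pledges 0, payoff 0): pledging 70 → total 140, payoff 99. Profitable deviation.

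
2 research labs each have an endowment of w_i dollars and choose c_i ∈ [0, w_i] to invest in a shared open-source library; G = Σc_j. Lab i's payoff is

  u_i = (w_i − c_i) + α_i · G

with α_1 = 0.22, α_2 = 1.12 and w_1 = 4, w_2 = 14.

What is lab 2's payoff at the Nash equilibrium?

∂u_i/∂c_i = α_i − 1, so lab i contributes w_i if α_i > 1, else 0.
α_i > 1 for i ∈ {2}; NE contributions (0, 14), G = 14.
u_2 = (14 − 14) + 1.12·14 = 15.68.

15.68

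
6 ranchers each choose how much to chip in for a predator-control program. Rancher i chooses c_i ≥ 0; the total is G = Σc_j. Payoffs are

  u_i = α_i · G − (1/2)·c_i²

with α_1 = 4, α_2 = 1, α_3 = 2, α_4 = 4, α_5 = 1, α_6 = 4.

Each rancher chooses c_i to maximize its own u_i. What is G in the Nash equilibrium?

16

Rancher i's FOC: ∂u_i/∂c_i = α_i − c_i = 0, so c_i* = α_i.
NE contributions = (4, 1, 2, 4, 1, 4); G = 16.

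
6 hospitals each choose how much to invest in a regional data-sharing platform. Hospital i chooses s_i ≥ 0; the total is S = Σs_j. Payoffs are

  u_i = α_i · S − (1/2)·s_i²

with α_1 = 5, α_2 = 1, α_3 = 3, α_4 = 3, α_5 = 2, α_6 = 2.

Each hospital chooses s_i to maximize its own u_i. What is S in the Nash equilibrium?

16

Hospital i's FOC: ∂u_i/∂s_i = α_i − s_i = 0, so s_i* = α_i.
NE contributions = (5, 1, 3, 3, 2, 2); S = 16.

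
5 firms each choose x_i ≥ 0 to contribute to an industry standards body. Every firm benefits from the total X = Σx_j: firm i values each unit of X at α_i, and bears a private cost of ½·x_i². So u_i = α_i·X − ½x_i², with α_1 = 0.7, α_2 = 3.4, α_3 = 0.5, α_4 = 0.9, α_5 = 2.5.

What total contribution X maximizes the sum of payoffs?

Planner FOC: ∂(Σu_j)/∂x_i = (Σα_j) − x_i = 0, so x_i^SO = Σα_j = 8 for every i; X^SO = 40.

40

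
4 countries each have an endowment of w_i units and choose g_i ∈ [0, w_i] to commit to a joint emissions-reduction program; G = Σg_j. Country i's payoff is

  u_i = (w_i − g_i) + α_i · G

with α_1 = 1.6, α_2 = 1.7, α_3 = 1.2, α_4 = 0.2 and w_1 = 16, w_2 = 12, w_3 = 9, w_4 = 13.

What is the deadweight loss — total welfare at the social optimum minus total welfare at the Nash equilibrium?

48.1

∂u_i/∂g_i = α_i − 1, so country i contributes w_i if α_i > 1, else 0.
α_i > 1 for i ∈ {1, 2, 3}; NE contributions (16, 12, 9, 0), G = 37.
W^NE = Σw_i − G^NE + (Σα_i)·G^NE = 50 + 3.7·37 = 186.9.
Planner: ∂(Σu_j)/∂g_i = Σα_j − 1 = 3.7 > 0, so everyone contributes w_i; G^SO = 50, W^SO = 50 + 3.7·50 = 235.
Deadweight loss = 48.1.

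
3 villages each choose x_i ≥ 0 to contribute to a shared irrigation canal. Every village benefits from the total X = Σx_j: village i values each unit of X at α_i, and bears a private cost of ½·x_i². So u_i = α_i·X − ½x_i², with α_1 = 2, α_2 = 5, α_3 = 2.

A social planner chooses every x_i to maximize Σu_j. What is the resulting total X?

27

Planner FOC: ∂(Σu_j)/∂x_i = (Σα_j) − x_i = 0, so x_i^SO = Σα_j = 9 for every i; X^SO = 27.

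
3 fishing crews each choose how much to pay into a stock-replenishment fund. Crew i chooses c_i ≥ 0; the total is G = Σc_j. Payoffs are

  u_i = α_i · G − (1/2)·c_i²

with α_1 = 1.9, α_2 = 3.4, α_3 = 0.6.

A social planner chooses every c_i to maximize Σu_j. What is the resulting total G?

Planner FOC: ∂(Σu_j)/∂c_i = (Σα_j) − c_i = 0, so c_i^SO = Σα_j = 5.9 for every i; G^SO = 17.7.

17.7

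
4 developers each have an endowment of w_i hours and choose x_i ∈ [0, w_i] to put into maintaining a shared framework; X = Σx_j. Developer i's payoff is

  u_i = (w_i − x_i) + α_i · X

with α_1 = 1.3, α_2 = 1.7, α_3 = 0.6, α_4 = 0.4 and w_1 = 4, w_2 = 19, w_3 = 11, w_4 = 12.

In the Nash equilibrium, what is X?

∂u_i/∂x_i = α_i − 1, so developer i contributes w_i if α_i > 1, else 0.
α_i > 1 for i ∈ {1, 2}; NE contributions (4, 19, 0, 0), X = 23.

23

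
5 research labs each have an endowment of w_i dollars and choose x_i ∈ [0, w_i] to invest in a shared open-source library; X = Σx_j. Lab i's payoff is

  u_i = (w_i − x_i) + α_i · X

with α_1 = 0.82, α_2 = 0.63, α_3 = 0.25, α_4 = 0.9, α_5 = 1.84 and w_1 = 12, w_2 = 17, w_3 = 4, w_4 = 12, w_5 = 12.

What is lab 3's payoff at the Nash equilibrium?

7

∂u_i/∂x_i = α_i − 1, so lab i contributes w_i if α_i > 1, else 0.
α_i > 1 for i ∈ {5}; NE contributions (0, 0, 0, 0, 12), X = 12.
u_3 = (4 − 0) + 0.25·12 = 7.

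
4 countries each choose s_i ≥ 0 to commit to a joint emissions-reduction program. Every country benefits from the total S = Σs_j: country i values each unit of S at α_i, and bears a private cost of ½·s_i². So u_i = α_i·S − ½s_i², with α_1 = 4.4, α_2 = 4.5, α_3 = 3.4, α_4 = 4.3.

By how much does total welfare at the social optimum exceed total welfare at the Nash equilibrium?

Country i's FOC: ∂u_i/∂s_i = α_i − s_i = 0, so s_i* = α_i.
NE contributions = (4.4, 4.5, 3.4, 4.3); S = 16.6.
W^NE = (Σα)·S − ½Σα_i² = 16.6² − ½·69.66 = 240.73.
Planner sets s_i = Σα_j = 16.6 for every i, so S^SO = 4·16.6 = 66.4.
W^SO = (Σα)·S^SO − ½·4·(Σα)² = (4/2)·16.6² = 551.12.
Deadweight loss = W^SO − W^NE = 310.39.

310.39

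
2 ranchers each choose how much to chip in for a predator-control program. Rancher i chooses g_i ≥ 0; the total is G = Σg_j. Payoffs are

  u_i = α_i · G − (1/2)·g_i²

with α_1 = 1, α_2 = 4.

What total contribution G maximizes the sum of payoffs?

10

Planner FOC: ∂(Σu_j)/∂g_i = (Σα_j) − g_i = 0, so g_i^SO = Σα_j = 5 for every i; G^SO = 10.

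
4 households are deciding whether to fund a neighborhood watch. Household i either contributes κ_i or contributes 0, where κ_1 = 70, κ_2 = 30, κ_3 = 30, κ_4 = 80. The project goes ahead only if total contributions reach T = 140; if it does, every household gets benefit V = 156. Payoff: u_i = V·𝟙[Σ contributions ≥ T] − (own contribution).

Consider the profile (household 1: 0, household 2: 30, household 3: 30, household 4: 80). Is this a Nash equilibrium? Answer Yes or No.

Yes

Total = 140 ≥ 140: provided.
Household 1 (pledges 0, payoff 156): pledging 70 → total 210, payoff 86. No gain.
Household 2 (pledges 30, payoff 126): dropping to 0 → total 110, payoff 0. No gain.
Household 3 (pledges 30, payoff 126): dropping to 0 → total 110, payoff 0. No gain.
Household 4 (pledges 80, payoff 76): dropping to 0 → total 60, payoff 0. No gain.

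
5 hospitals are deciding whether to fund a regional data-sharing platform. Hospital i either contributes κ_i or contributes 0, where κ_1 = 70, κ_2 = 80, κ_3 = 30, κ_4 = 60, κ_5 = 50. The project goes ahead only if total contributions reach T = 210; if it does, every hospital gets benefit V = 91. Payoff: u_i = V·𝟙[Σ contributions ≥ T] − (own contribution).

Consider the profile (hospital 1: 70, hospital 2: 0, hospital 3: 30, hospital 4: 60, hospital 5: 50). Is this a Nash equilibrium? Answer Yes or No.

Total = 210 ≥ 210: provided.
Hospital 1 (pledges 70, payoff 21): dropping to 0 → total 140, payoff 0. No gain.
Hospital 2 (pledges 0, payoff 91): pledging 80 → total 290, payoff 11. No gain.
Hospital 3 (pledges 30, payoff 61): dropping to 0 → total 180, payoff 0. No gain.
Hospital 4 (pledges 60, payoff 31): dropping to 0 → total 150, payoff 0. No gain.
Hospital 5 (pledges 50, payoff 41): dropping to 0 → total 160, payoff 0. No gain.

Yes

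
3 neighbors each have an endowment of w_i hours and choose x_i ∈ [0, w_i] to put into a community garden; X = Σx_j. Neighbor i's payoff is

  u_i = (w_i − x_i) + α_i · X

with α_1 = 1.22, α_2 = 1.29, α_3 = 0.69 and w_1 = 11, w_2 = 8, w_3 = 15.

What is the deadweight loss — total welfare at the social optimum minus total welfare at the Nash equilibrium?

∂u_i/∂x_i = α_i − 1, so neighbor i contributes w_i if α_i > 1, else 0.
α_i > 1 for i ∈ {1, 2}; NE contributions (11, 8, 0), X = 19.
W^NE = Σw_i − X^NE + (Σα_i)·X^NE = 34 + 2.2·19 = 75.8.
Planner: ∂(Σu_j)/∂x_i = Σα_j − 1 = 2.2 > 0, so everyone contributes w_i; X^SO = 34, W^SO = 34 + 2.2·34 = 108.8.
Deadweight loss = 33.

33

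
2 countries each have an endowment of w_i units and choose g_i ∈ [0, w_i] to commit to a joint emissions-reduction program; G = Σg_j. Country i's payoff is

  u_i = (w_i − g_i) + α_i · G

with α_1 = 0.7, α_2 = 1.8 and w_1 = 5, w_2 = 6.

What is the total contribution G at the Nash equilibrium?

6

∂u_i/∂g_i = α_i − 1, so country i contributes w_i if α_i > 1, else 0.
α_i > 1 for i ∈ {2}; NE contributions (0, 6), G = 6.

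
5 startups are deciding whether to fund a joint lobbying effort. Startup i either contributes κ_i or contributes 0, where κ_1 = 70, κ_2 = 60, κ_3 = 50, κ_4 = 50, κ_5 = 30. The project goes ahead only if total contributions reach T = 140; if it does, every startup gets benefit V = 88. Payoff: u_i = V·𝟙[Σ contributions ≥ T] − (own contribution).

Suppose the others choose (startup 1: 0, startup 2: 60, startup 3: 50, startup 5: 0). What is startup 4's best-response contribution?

50

Others' total = 110. Contributing 50 brings total to 160 ≥ 140: gain V − κ_4 = 38.
Best response: 50.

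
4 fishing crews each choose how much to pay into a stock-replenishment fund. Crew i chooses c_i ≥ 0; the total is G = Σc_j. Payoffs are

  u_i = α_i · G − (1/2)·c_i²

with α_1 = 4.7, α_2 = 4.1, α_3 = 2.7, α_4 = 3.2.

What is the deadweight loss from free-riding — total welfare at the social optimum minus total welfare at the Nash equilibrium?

244.305

Crew i's FOC: ∂u_i/∂c_i = α_i − c_i = 0, so c_i* = α_i.
NE contributions = (4.7, 4.1, 2.7, 3.2); G = 14.7.
W^NE = (Σα)·G − ½Σα_i² = 14.7² − ½·56.43 = 187.875.
Planner sets c_i = Σα_j = 14.7 for every i, so G^SO = 4·14.7 = 58.8.
W^SO = (Σα)·G^SO − ½·4·(Σα)² = (4/2)·14.7² = 432.18.
Deadweight loss = W^SO − W^NE = 244.305.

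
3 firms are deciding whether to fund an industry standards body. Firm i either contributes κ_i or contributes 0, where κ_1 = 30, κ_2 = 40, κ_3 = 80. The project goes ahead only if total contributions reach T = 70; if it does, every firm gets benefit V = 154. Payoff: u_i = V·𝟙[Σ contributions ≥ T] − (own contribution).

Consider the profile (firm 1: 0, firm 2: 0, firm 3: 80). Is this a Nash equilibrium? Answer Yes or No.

Total = 80 ≥ 70: provided.
Firm 1 (pledges 0, payoff 154): pledging 30 → total 110, payoff 124. No gain.
Firm 2 (pledges 0, payoff 154): pledging 40 → total 120, payoff 114. No gain.
Firm 3 (pledges 80, payoff 74): dropping to 0 → total 0, payoff 0. No gain.

Yes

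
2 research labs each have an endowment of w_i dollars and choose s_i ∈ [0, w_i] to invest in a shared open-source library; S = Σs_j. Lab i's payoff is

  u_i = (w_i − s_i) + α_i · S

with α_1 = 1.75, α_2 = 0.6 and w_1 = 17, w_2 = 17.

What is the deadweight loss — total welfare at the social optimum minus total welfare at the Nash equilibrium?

∂u_i/∂s_i = α_i − 1, so lab i contributes w_i if α_i > 1, else 0.
α_i > 1 for i ∈ {1}; NE contributions (17, 0), S = 17.
W^NE = Σw_i − S^NE + (Σα_i)·S^NE = 34 + 1.35·17 = 56.95.
Planner: ∂(Σu_j)/∂s_i = Σα_j − 1 = 1.35 > 0, so everyone contributes w_i; S^SO = 34, W^SO = 34 + 1.35·34 = 79.9.
Deadweight loss = 22.95.

22.95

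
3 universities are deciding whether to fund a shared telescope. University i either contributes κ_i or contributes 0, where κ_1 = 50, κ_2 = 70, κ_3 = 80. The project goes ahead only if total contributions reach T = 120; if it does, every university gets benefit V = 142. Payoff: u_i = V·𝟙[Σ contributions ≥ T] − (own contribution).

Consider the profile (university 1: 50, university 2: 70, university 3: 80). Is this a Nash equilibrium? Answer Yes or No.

No

Total = 200 ≥ 120: provided.
University 1 (pledges 50, payoff 92): dropping to 0 → total 150, payoff 142. Profitable deviation.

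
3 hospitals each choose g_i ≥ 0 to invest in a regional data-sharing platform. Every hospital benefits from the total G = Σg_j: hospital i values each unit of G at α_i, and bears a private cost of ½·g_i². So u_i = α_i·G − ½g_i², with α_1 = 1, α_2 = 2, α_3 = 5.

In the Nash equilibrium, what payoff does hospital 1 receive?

7.5

Hospital i's FOC: ∂u_i/∂g_i = α_i − g_i = 0, so g_i* = α_i.
NE contributions = (1, 2, 5); G = 8.
u_1 = α_1·G − ½·(g_1)² = 1·8 − ½·1² = 7.5.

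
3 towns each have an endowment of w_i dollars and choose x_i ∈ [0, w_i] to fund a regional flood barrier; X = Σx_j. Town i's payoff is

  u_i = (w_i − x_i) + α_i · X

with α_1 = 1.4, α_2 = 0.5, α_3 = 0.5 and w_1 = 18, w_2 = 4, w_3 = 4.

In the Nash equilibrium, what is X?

18

∂u_i/∂x_i = α_i − 1, so town i contributes w_i if α_i > 1, else 0.
α_i > 1 for i ∈ {1}; NE contributions (18, 0, 0), X = 18.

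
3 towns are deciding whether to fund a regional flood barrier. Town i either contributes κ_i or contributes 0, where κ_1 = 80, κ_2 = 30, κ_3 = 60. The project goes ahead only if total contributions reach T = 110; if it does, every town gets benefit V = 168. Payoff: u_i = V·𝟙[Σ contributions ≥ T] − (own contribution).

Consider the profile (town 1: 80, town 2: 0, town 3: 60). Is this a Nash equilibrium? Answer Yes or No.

Total = 140 ≥ 110: provided.
Town 1 (pledges 80, payoff 88): dropping to 0 → total 60, payoff 0. No gain.
Town 2 (pledges 0, payoff 168): pledging 30 → total 170, payoff 138. No gain.
Town 3 (pledges 60, payoff 108): dropping to 0 → total 80, payoff 0. No gain.

Yes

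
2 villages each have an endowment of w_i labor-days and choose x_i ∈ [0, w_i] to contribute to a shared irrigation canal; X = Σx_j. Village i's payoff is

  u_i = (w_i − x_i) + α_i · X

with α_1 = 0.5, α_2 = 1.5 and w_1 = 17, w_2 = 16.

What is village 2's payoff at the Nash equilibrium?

24

∂u_i/∂x_i = α_i − 1, so village i contributes w_i if α_i > 1, else 0.
α_i > 1 for i ∈ {2}; NE contributions (0, 16), X = 16.
u_2 = (16 − 16) + 1.5·16 = 24.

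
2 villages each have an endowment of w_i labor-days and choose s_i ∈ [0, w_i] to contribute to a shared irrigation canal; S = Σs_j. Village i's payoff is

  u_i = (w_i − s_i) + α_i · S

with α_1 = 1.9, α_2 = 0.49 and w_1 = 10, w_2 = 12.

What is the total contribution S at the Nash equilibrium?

10

∂u_i/∂s_i = α_i − 1, so village i contributes w_i if α_i > 1, else 0.
α_i > 1 for i ∈ {1}; NE contributions (10, 0), S = 10.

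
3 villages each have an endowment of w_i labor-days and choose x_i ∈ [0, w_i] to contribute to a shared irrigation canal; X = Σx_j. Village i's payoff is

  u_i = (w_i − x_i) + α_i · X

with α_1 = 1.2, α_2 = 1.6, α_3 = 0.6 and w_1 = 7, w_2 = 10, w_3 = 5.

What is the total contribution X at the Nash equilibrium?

17

∂u_i/∂x_i = α_i − 1, so village i contributes w_i if α_i > 1, else 0.
α_i > 1 for i ∈ {1, 2}; NE contributions (7, 10, 0), X = 17.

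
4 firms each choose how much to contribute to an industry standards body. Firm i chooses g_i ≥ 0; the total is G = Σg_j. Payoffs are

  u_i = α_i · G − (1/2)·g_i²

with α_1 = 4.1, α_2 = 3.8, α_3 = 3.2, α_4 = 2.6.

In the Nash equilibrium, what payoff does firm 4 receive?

32.24

Firm i's FOC: ∂u_i/∂g_i = α_i − g_i = 0, so g_i* = α_i.
NE contributions = (4.1, 3.8, 3.2, 2.6); G = 13.7.
u_4 = α_4·G − ½·(g_4)² = 2.6·13.7 − ½·2.6² = 32.24.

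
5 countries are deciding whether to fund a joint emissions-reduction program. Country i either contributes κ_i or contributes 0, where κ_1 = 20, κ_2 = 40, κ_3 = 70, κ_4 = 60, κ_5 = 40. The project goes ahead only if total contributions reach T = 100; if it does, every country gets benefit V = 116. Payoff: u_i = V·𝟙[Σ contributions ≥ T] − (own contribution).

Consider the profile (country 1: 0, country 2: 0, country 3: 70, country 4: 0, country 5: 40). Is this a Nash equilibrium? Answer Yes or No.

Yes

Total = 110 ≥ 100: provided.
Country 1 (pledges 0, payoff 116): pledging 20 → total 130, payoff 96. No gain.
Country 2 (pledges 0, payoff 116): pledging 40 → total 150, payoff 76. No gain.
Country 3 (pledges 70, payoff 46): dropping to 0 → total 40, payoff 0. No gain.
Country 4 (pledges 0, payoff 116): pledging 60 → total 170, payoff 56. No gain.
Country 5 (pledges 40, payoff 76): dropping to 0 → total 70, payoff 0. No gain.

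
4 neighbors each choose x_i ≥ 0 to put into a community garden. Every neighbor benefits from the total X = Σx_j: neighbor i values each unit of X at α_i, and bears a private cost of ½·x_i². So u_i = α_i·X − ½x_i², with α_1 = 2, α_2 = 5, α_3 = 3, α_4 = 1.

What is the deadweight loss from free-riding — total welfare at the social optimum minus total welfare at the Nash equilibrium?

140.5

Neighbor i's FOC: ∂u_i/∂x_i = α_i − x_i = 0, so x_i* = α_i.
NE contributions = (2, 5, 3, 1); X = 11.
W^NE = (Σα)·X − ½Σα_i² = 11² − ½·39 = 101.5.
Planner sets x_i = Σα_j = 11 for every i, so X^SO = 4·11 = 44.
W^SO = (Σα)·X^SO − ½·4·(Σα)² = (4/2)·11² = 242.
Deadweight loss = W^SO − W^NE = 140.5.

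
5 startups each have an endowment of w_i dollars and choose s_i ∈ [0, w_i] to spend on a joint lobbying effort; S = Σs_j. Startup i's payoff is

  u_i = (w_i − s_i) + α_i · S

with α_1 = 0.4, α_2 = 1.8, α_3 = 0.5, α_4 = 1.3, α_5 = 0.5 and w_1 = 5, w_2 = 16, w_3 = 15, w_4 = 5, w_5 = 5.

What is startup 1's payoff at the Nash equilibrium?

13.4

∂u_i/∂s_i = α_i − 1, so startup i contributes w_i if α_i > 1, else 0.
α_i > 1 for i ∈ {2, 4}; NE contributions (0, 16, 0, 5, 0), S = 21.
u_1 = (5 − 0) + 0.4·21 = 13.4.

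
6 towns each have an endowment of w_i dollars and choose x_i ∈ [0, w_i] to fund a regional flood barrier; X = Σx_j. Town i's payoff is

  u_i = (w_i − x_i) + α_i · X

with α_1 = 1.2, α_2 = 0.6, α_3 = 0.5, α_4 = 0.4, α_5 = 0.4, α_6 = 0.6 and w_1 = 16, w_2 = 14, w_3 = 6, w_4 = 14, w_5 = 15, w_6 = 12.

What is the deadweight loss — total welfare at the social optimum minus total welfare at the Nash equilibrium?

∂u_i/∂x_i = α_i − 1, so town i contributes w_i if α_i > 1, else 0.
α_i > 1 for i ∈ {1}; NE contributions (16, 0, 0, 0, 0, 0), X = 16.
W^NE = Σw_i − X^NE + (Σα_i)·X^NE = 77 + 2.7·16 = 120.2.
Planner: ∂(Σu_j)/∂x_i = Σα_j − 1 = 2.7 > 0, so everyone contributes w_i; X^SO = 77, W^SO = 77 + 2.7·77 = 284.9.
Deadweight loss = 164.7.

164.7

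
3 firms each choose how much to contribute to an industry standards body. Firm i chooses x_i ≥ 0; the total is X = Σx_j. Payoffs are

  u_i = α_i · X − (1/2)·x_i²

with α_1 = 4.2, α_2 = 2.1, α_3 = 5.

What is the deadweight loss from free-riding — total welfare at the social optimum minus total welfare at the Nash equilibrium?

87.37

Firm i's FOC: ∂u_i/∂x_i = α_i − x_i = 0, so x_i* = α_i.
NE contributions = (4.2, 2.1, 5); X = 11.3.
W^NE = (Σα)·X − ½Σα_i² = 11.3² − ½·47.05 = 104.165.
Planner sets x_i = Σα_j = 11.3 for every i, so X^SO = 3·11.3 = 33.9.
W^SO = (Σα)·X^SO − ½·3·(Σα)² = (3/2)·11.3² = 191.535.
Deadweight loss = W^SO − W^NE = 87.37.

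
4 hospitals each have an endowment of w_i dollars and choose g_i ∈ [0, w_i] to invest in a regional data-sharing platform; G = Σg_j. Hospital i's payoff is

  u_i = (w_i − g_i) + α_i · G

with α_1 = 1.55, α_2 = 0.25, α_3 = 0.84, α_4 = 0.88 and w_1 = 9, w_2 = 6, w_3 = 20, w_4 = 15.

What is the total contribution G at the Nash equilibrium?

∂u_i/∂g_i = α_i − 1, so hospital i contributes w_i if α_i > 1, else 0.
α_i > 1 for i ∈ {1}; NE contributions (9, 0, 0, 0), G = 9.

9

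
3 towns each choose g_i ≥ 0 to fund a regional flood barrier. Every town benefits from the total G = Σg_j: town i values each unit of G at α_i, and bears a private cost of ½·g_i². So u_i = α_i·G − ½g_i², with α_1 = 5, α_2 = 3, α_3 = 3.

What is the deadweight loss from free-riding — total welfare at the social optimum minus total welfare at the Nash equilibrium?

82

Town i's FOC: ∂u_i/∂g_i = α_i − g_i = 0, so g_i* = α_i.
NE contributions = (5, 3, 3); G = 11.
W^NE = (Σα)·G − ½Σα_i² = 11² − ½·43 = 99.5.
Planner sets g_i = Σα_j = 11 for every i, so G^SO = 3·11 = 33.
W^SO = (Σα)·G^SO − ½·3·(Σα)² = (3/2)·11² = 181.5.
Deadweight loss = W^SO − W^NE = 82.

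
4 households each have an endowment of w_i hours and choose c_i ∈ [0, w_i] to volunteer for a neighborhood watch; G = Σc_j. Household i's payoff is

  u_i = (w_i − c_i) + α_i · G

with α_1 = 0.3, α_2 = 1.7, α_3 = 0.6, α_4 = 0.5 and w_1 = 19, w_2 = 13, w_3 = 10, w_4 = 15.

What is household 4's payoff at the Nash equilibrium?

21.5

∂u_i/∂c_i = α_i − 1, so household i contributes w_i if α_i > 1, else 0.
α_i > 1 for i ∈ {2}; NE contributions (0, 13, 0, 0), G = 13.
u_4 = (15 − 0) + 0.5·13 = 21.5.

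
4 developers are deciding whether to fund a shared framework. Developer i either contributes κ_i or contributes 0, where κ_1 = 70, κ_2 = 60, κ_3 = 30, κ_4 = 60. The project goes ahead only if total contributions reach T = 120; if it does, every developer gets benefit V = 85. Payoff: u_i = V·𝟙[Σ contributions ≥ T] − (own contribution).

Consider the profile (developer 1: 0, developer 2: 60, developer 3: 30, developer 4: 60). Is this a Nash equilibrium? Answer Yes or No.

Total = 150 ≥ 120: provided.
Developer 1 (pledges 0, payoff 85): pledging 70 → total 220, payoff 15. No gain.
Developer 2 (pledges 60, payoff 25): dropping to 0 → total 90, payoff 0. No gain.
Developer 3 (pledges 30, payoff 55): dropping to 0 → total 120, payoff 85. Profitable deviation.

No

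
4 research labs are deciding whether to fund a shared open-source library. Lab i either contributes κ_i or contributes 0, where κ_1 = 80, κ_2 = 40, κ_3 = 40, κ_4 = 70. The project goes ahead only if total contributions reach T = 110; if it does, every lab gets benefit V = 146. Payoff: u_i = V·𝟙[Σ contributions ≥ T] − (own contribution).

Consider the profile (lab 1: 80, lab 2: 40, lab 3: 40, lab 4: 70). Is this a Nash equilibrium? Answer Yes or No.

No

Total = 230 ≥ 110: provided.
Lab 1 (pledges 80, payoff 66): dropping to 0 → total 150, payoff 146. Profitable deviation.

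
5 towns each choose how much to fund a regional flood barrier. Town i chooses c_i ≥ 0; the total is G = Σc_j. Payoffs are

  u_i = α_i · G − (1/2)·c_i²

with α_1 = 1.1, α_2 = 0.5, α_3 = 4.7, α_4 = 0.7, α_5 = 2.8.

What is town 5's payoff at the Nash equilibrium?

Town i's FOC: ∂u_i/∂c_i = α_i − c_i = 0, so c_i* = α_i.
NE contributions = (1.1, 0.5, 4.7, 0.7, 2.8); G = 9.8.
u_5 = α_5·G − ½·(c_5)² = 2.8·9.8 − ½·2.8² = 23.52.

23.52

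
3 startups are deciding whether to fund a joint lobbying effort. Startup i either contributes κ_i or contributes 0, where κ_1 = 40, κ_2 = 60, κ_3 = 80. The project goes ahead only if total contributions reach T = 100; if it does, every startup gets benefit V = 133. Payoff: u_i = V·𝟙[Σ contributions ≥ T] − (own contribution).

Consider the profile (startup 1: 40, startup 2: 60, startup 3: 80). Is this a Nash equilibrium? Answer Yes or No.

No

Total = 180 ≥ 100: provided.
Startup 1 (pledges 40, payoff 93): dropping to 0 → total 140, payoff 133. Profitable deviation.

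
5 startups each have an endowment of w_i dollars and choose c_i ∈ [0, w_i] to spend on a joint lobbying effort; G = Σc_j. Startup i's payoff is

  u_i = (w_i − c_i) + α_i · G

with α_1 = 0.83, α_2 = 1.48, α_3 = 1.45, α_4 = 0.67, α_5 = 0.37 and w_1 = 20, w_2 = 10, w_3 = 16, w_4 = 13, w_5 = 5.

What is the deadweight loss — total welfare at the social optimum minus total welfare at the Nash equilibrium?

144.4

∂u_i/∂c_i = α_i − 1, so startup i contributes w_i if α_i > 1, else 0.
α_i > 1 for i ∈ {2, 3}; NE contributions (0, 10, 16, 0, 0), G = 26.
W^NE = Σw_i − G^NE + (Σα_i)·G^NE = 64 + 3.8·26 = 162.8.
Planner: ∂(Σu_j)/∂c_i = Σα_j − 1 = 3.8 > 0, so everyone contributes w_i; G^SO = 64, W^SO = 64 + 3.8·64 = 307.2.
Deadweight loss = 144.4.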